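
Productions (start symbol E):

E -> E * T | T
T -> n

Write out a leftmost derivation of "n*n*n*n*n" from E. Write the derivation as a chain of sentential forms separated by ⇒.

E ⇒ E*T ⇒ E*T*T ⇒ E*T*T*T ⇒ E*T*T*T*T ⇒ T*T*T*T*T ⇒ n*T*T*T*T ⇒ n*n*T*T*T ⇒ n*n*n*T*T ⇒ n*n*n*n*T ⇒ n*n*n*n*n

E ⇒ E*T   [E -> E * T]
E*T ⇒ E*T*T   [E -> E * T]
E*T*T ⇒ E*T*T*T   [E -> E * T]
E*T*T*T ⇒ E*T*T*T*T   [E -> E * T]
E*T*T*T*T ⇒ T*T*T*T*T   [E -> T]
T*T*T*T*T ⇒ n*T*T*T*T   [T -> n]
n*T*T*T*T ⇒ n*n*T*T*T   [T -> n]
n*n*T*T*T ⇒ n*n*n*T*T   [T -> n]
n*n*n*T*T ⇒ n*n*n*n*T   [T -> n]
n*n*n*n*T ⇒ n*n*n*n*n   [T -> n]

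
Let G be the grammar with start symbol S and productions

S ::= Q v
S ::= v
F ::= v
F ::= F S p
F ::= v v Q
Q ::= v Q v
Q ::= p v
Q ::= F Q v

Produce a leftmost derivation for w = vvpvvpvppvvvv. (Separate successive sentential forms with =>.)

S => Qv => vQvv => vFQvvv => vFSpQvvv => vFSpSpQvvv => vvSpSpQvvv => vvQvpSpQvvv => vvpvvpSpQvvv => vvpvvpvpQvvv => vvpvvpvppvvvv

S => Qv   [S ::= Q v]
Qv => vQvv   [Q ::= v Q v]
vQvv => vFQvvv   [Q ::= F Q v]
vFQvvv => vFSpQvvv   [F ::= F S p]
vFSpQvvv => vFSpSpQvvv   [F ::= F S p]
vFSpSpQvvv => vvSpSpQvvv   [F ::= v]
vvSpSpQvvv => vvQvpSpQvvv   [S ::= Q v]
vvQvpSpQvvv => vvpvvpSpQvvv   [Q ::= p v]
vvpvvpSpQvvv => vvpvvpvpQvvv   [S ::= v]
vvpvvpvpQvvv => vvpvvpvppvvvv   [Q ::= p v]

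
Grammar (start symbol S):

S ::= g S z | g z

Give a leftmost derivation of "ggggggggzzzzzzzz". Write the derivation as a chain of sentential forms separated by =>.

S => gSz => ggSzz => gggSzzz => ggggSzzzz => gggggSzzzzz => ggggggSzzzzzz => gggggggSzzzzzzz => ggggggggzzzzzzzz

S => gSz   [S ::= g S z]
gSz => ggSzz   [S ::= g S z]
ggSzz => gggSzzz   [S ::= g S z]
gggSzzz => ggggSzzzz   [S ::= g S z]
ggggSzzzz => gggggSzzzzz   [S ::= g S z]
gggggSzzzzz => ggggggSzzzzzz   [S ::= g S z]
ggggggSzzzzzz => gggggggSzzzzzzz   [S ::= g S z]
gggggggSzzzzzzz => ggggggggzzzzzzzz   [S ::= g z]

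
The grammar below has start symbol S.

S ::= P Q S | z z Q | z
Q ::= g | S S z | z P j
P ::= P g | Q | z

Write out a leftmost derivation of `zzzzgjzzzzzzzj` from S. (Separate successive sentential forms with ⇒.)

S ⇒ PQS ⇒ QQS ⇒ zPjQS ⇒ zPgjQS ⇒ zQgjQS ⇒ zSSzgjQS ⇒ zzSzgjQS ⇒ zzzzgjQS ⇒ zzzzgjSSzS ⇒ zzzzgjzSzS ⇒ zzzzgjzzzS ⇒ zzzzgjzzzzzQ ⇒ zzzzgjzzzzzzPj ⇒ zzzzgjzzzzzzzj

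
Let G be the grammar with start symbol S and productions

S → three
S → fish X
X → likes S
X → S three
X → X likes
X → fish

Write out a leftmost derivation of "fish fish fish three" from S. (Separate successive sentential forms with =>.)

S => fish X => fish S three => fish fish X three => fish fish fish three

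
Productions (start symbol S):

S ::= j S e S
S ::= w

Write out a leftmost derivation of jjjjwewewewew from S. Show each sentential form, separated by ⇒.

S ⇒ jSeS ⇒ jjSeSeS ⇒ jjjSeSeSeS ⇒ jjjjSeSeSeSeS ⇒ jjjjweSeSeSeS ⇒ jjjjweweSeSeS ⇒ jjjjweweweSeS ⇒ jjjjweweweweS ⇒ jjjjwewewewew

S ⇒ jSeS   [S ::= j S e S]
jSeS ⇒ jjSeSeS   [S ::= j S e S]
jjSeSeS ⇒ jjjSeSeSeS   [S ::= j S e S]
jjjSeSeSeS ⇒ jjjjSeSeSeSeS   [S ::= j S e S]
jjjjSeSeSeSeS ⇒ jjjjweSeSeSeS   [S ::= w]
jjjjweSeSeSeS ⇒ jjjjweweSeSeS   [S ::= w]
jjjjweweSeSeS ⇒ jjjjweweweSeS   [S ::= w]
jjjjweweweSeS ⇒ jjjjweweweweS   [S ::= w]
jjjjweweweweS ⇒ jjjjwewewewew   [S ::= w]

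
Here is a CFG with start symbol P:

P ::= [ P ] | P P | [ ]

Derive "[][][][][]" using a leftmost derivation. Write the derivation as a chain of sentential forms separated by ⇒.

P⇒PP⇒PPP⇒PPPP⇒PPPPP⇒[]PPPP⇒[][]PPP⇒[][][]PP⇒[][][][]P⇒[][][][][]

P ⇒ PP   [P ::= P P]
PP ⇒ PPP   [P ::= P P]
PPP ⇒ PPPP   [P ::= P P]
PPPP ⇒ PPPPP   [P ::= P P]
PPPPP ⇒ []PPPP   [P ::= [ ]]
[]PPPP ⇒ [][]PPP   [P ::= [ ]]
[][]PPP ⇒ [][][]PP   [P ::= [ ]]
[][][]PP ⇒ [][][][]P   [P ::= [ ]]
[][][][]P ⇒ [][][][][]   [P ::= [ ]]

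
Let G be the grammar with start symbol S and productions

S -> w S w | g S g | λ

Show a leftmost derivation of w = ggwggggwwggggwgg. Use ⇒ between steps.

S ⇒ gSg   [S -> g S g]
gSg ⇒ ggSgg   [S -> g S g]
ggSgg ⇒ ggwSwgg   [S -> w S w]
ggwSwgg ⇒ ggwgSgwgg   [S -> g S g]
ggwgSgwgg ⇒ ggwggSggwgg   [S -> g S g]
ggwggSggwgg ⇒ ggwgggSgggwgg   [S -> g S g]
ggwgggSgggwgg ⇒ ggwggggSggggwgg   [S -> g S g]
ggwggggSggggwgg ⇒ ggwggggwSwggggwgg   [S -> w S w]
ggwggggwSwggggwgg ⇒ ggwggggwwggggwgg   [S -> λ]

S ⇒ gSg ⇒ ggSgg ⇒ ggwSwgg ⇒ ggwgSgwgg ⇒ ggwggSggwgg ⇒ ggwgggSgggwgg ⇒ ggwggggSggggwgg ⇒ ggwggggwSwggggwgg ⇒ ggwggggwwggggwgg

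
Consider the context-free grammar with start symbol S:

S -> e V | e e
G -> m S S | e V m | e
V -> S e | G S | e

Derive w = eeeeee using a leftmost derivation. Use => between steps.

S => eV => eSe => eeVe => eeSee => eeeeee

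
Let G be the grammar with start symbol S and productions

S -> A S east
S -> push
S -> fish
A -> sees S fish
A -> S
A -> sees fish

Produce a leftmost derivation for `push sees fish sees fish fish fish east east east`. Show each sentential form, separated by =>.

S => A S east   [S -> A S east]
A S east => S S east   [A -> S]
S S east => push S east   [S -> push]
push S east => push A S east east   [S -> A S east]
push A S east east => push sees fish S east east   [A -> sees fish]
push sees fish S east east => push sees fish A S east east east   [S -> A S east]
push sees fish A S east east east => push sees fish sees S fish S east east east   [A -> sees S fish]
push sees fish sees S fish S east east east => push sees fish sees fish fish S east east east   [S -> fish]
push sees fish sees fish fish S east east east => push sees fish sees fish fish fish east east east   [S -> fish]

S => A S east => S S east => push S east => push A S east east => push sees fish S east east => push sees fish A S east east east => push sees fish sees S fish S east east east => push sees fish sees fish fish S east east east => push sees fish sees fish fish fish east east east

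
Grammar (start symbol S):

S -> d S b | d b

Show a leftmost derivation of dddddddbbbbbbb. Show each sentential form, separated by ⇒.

S ⇒ dSb ⇒ ddSbb ⇒ dddSbbb ⇒ ddddSbbbb ⇒ dddddSbbbbb ⇒ ddddddSbbbbbb ⇒ dddddddbbbbbbb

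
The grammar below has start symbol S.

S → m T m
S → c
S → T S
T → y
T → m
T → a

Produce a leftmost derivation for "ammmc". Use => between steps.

S=>TS=>aS=>aTS=>amS=>amTS=>ammS=>ammTS=>ammmS=>ammmc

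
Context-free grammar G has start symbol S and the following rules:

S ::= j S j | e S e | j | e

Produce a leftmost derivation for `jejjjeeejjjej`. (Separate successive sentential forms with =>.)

S => jSj => jeSej => jejSjej => jejjSjjej => jejjjSjjjej => jejjjeSejjjej => jejjjeeejjjej

S => jSj   [S ::= j S j]
jSj => jeSej   [S ::= e S e]
jeSej => jejSjej   [S ::= j S j]
jejSjej => jejjSjjej   [S ::= j S j]
jejjSjjej => jejjjSjjjej   [S ::= j S j]
jejjjSjjjej => jejjjeSejjjej   [S ::= e S e]
jejjjeSejjjej => jejjjeeejjjej   [S ::= e]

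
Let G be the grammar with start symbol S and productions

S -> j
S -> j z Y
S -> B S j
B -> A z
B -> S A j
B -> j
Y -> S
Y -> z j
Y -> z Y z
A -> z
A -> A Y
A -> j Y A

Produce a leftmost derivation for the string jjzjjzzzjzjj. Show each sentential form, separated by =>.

S => BSj => jSj => jjzYj => jjzSj => jjzBSjj => jjzjSjj => jjzjjzYjj => jjzjjzzYzjj => jjzjjzzzjzjj

S => BSj   [S -> B S j]
BSj => jSj   [B -> j]
jSj => jjzYj   [S -> j z Y]
jjzYj => jjzSj   [Y -> S]
jjzSj => jjzBSjj   [S -> B S j]
jjzBSjj => jjzjSjj   [B -> j]
jjzjSjj => jjzjjzYjj   [S -> j z Y]
jjzjjzYjj => jjzjjzzYzjj   [Y -> z Y z]
jjzjjzzYzjj => jjzjjzzzjzjj   [Y -> z j]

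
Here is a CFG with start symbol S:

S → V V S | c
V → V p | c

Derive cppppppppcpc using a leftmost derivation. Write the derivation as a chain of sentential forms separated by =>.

S => VVS   [S → V V S]
VVS => VpVS   [V → V p]
VpVS => VppVS   [V → V p]
VppVS => VpppVS   [V → V p]
VpppVS => VppppVS   [V → V p]
VppppVS => VpppppVS   [V → V p]
VpppppVS => VppppppVS   [V → V p]
VppppppVS => VpppppppVS   [V → V p]
VpppppppVS => VppppppppVS   [V → V p]
VppppppppVS => cppppppppVS   [V → c]
cppppppppVS => cppppppppVpS   [V → V p]
cppppppppVpS => cppppppppcpS   [V → c]
cppppppppcpS => cppppppppcpc   [S → c]

S => VVS => VpVS => VppVS => VpppVS => VppppVS => VpppppVS => VppppppVS => VpppppppVS => VppppppppVS => cppppppppVS => cppppppppVpS => cppppppppcpS => cppppppppcpc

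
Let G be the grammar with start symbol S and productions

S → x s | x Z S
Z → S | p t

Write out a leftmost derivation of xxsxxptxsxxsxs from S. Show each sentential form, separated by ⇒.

S ⇒ xZS   [S → x Z S]
xZS ⇒ xSS   [Z → S]
xSS ⇒ xxsS   [S → x s]
xxsS ⇒ xxsxZS   [S → x Z S]
xxsxZS ⇒ xxsxSS   [Z → S]
xxsxSS ⇒ xxsxxZSS   [S → x Z S]
xxsxxZSS ⇒ xxsxxptSS   [Z → p t]
xxsxxptSS ⇒ xxsxxptxsS   [S → x s]
xxsxxptxsS ⇒ xxsxxptxsxZS   [S → x Z S]
xxsxxptxsxZS ⇒ xxsxxptxsxSS   [Z → S]
xxsxxptxsxSS ⇒ xxsxxptxsxxsS   [S → x s]
xxsxxptxsxxsS ⇒ xxsxxptxsxxsxs   [S → x s]

S ⇒ xZS ⇒ xSS ⇒ xxsS ⇒ xxsxZS ⇒ xxsxSS ⇒ xxsxxZSS ⇒ xxsxxptSS ⇒ xxsxxptxsS ⇒ xxsxxptxsxZS ⇒ xxsxxptxsxSS ⇒ xxsxxptxsxxsS ⇒ xxsxxptxsxxsxs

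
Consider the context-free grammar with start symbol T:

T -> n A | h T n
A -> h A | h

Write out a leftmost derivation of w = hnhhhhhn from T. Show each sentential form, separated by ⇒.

T⇒hTn⇒hnAn⇒hnhAn⇒hnhhAn⇒hnhhhAn⇒hnhhhhAn⇒hnhhhhhn

T ⇒ hTn   [T -> h T n]
hTn ⇒ hnAn   [T -> n A]
hnAn ⇒ hnhAn   [A -> h A]
hnhAn ⇒ hnhhAn   [A -> h A]
hnhhAn ⇒ hnhhhAn   [A -> h A]
hnhhhAn ⇒ hnhhhhAn   [A -> h A]
hnhhhhAn ⇒ hnhhhhhn   [A -> h]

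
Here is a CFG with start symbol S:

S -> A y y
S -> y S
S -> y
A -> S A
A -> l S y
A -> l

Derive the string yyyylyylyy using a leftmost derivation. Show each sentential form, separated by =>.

S => Ayy => SAyy => ySAyy => yySAyy => yyyAyy => yyySAyy => yyyySAyy => yyyyAyyAyy => yyyylyyAyy => yyyylyylyy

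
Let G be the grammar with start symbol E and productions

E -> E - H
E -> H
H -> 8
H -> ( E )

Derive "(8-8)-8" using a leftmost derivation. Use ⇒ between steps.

E ⇒ E-H ⇒ H-H ⇒ (E)-H ⇒ (E-H)-H ⇒ (H-H)-H ⇒ (8-H)-H ⇒ (8-8)-H ⇒ (8-8)-8

E ⇒ E-H   [E -> E - H]
E-H ⇒ H-H   [E -> H]
H-H ⇒ (E)-H   [H -> ( E )]
(E)-H ⇒ (E-H)-H   [E -> E - H]
(E-H)-H ⇒ (H-H)-H   [E -> H]
(H-H)-H ⇒ (8-H)-H   [H -> 8]
(8-H)-H ⇒ (8-8)-H   [H -> 8]
(8-8)-H ⇒ (8-8)-8   [H -> 8]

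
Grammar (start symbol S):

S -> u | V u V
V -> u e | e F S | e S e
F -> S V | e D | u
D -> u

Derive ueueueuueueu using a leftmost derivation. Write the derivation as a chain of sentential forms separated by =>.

S => VuV => ueuV => ueueFS => ueueSVS => ueueVuVVS => ueueueuVVS => ueueueuueVS => ueueueuueueS => ueueueuueueu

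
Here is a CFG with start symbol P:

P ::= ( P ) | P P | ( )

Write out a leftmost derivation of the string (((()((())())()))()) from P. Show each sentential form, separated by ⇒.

P ⇒ (P) ⇒ (PP) ⇒ ((P)P) ⇒ (((P))P) ⇒ (((PP))P) ⇒ (((PPP))P) ⇒ (((()PP))P) ⇒ (((()(P)P))P) ⇒ (((()(PP)P))P) ⇒ (((()((P)P)P))P) ⇒ (((()((())P)P))P) ⇒ (((()((())())P))P) ⇒ (((()((())())()))P) ⇒ (((()((())())()))())

P ⇒ (P)   [P ::= ( P )]
(P) ⇒ (PP)   [P ::= P P]
(PP) ⇒ ((P)P)   [P ::= ( P )]
((P)P) ⇒ (((P))P)   [P ::= ( P )]
(((P))P) ⇒ (((PP))P)   [P ::= P P]
(((PP))P) ⇒ (((PPP))P)   [P ::= P P]
(((PPP))P) ⇒ (((()PP))P)   [P ::= ( )]
(((()PP))P) ⇒ (((()(P)P))P)   [P ::= ( P )]
(((()(P)P))P) ⇒ (((()(PP)P))P)   [P ::= P P]
(((()(PP)P))P) ⇒ (((()((P)P)P))P)   [P ::= ( P )]
(((()((P)P)P))P) ⇒ (((()((())P)P))P)   [P ::= ( )]
(((()((())P)P))P) ⇒ (((()((())())P))P)   [P ::= ( )]
(((()((())())P))P) ⇒ (((()((())())()))P)   [P ::= ( )]
(((()((())())()))P) ⇒ (((()((())())()))())   [P ::= ( )]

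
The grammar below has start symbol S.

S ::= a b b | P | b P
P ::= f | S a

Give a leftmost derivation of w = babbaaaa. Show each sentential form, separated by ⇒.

S ⇒ P ⇒ Sa ⇒ bPa ⇒ bSaa ⇒ bPaa ⇒ bSaaa ⇒ bPaaa ⇒ bSaaaa ⇒ babbaaaa

S ⇒ P   [S ::= P]
P ⇒ Sa   [P ::= S a]
Sa ⇒ bPa   [S ::= b P]
bPa ⇒ bSaa   [P ::= S a]
bSaa ⇒ bPaa   [S ::= P]
bPaa ⇒ bSaaa   [P ::= S a]
bSaaa ⇒ bPaaa   [S ::= P]
bPaaa ⇒ bSaaaa   [P ::= S a]
bSaaaa ⇒ babbaaaa   [S ::= a b b]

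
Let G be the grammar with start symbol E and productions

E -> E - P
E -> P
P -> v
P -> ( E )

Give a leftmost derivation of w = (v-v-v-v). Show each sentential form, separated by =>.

E => P   [E -> P]
P => (E)   [P -> ( E )]
(E) => (E-P)   [E -> E - P]
(E-P) => (E-P-P)   [E -> E - P]
(E-P-P) => (E-P-P-P)   [E -> E - P]
(E-P-P-P) => (P-P-P-P)   [E -> P]
(P-P-P-P) => (v-P-P-P)   [P -> v]
(v-P-P-P) => (v-v-P-P)   [P -> v]
(v-v-P-P) => (v-v-v-P)   [P -> v]
(v-v-v-P) => (v-v-v-v)   [P -> v]

E => P => (E) => (E-P) => (E-P-P) => (E-P-P-P) => (P-P-P-P) => (v-P-P-P) => (v-v-P-P) => (v-v-v-P) => (v-v-v-v)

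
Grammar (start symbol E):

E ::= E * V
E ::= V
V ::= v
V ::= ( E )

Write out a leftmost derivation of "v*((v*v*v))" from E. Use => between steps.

E => E*V   [E ::= E * V]
E*V => V*V   [E ::= V]
V*V => v*V   [V ::= v]
v*V => v*(E)   [V ::= ( E )]
v*(E) => v*(V)   [E ::= V]
v*(V) => v*((E))   [V ::= ( E )]
v*((E)) => v*((E*V))   [E ::= E * V]
v*((E*V)) => v*((E*V*V))   [E ::= E * V]
v*((E*V*V)) => v*((V*V*V))   [E ::= V]
v*((V*V*V)) => v*((v*V*V))   [V ::= v]
v*((v*V*V)) => v*((v*v*V))   [V ::= v]
v*((v*v*V)) => v*((v*v*v))   [V ::= v]

E=>E*V=>V*V=>v*V=>v*(E)=>v*(V)=>v*((E))=>v*((E*V))=>v*((E*V*V))=>v*((V*V*V))=>v*((v*V*V))=>v*((v*v*V))=>v*((v*v*v))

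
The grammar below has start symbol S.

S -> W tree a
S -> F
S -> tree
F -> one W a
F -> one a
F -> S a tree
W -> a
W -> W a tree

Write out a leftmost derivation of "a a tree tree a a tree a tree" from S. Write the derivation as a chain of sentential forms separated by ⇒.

S ⇒ F   [S -> F]
F ⇒ S a tree   [F -> S a tree]
S a tree ⇒ F a tree   [S -> F]
F a tree ⇒ S a tree a tree   [F -> S a tree]
S a tree a tree ⇒ W tree a a tree a tree   [S -> W tree a]
W tree a a tree a tree ⇒ W a tree tree a a tree a tree   [W -> W a tree]
W a tree tree a a tree a tree ⇒ a a tree tree a a tree a tree   [W -> a]

S ⇒ F ⇒ S a tree ⇒ F a tree ⇒ S a tree a tree ⇒ W tree a a tree a tree ⇒ W a tree tree a a tree a tree ⇒ a a tree tree a a tree a tree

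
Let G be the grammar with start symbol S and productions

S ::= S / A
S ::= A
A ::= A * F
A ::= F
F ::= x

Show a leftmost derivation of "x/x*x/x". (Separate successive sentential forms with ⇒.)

S ⇒ S/A   [S ::= S / A]
S/A ⇒ S/A/A   [S ::= S / A]
S/A/A ⇒ A/A/A   [S ::= A]
A/A/A ⇒ F/A/A   [A ::= F]
F/A/A ⇒ x/A/A   [F ::= x]
x/A/A ⇒ x/A*F/A   [A ::= A * F]
x/A*F/A ⇒ x/F*F/A   [A ::= F]
x/F*F/A ⇒ x/x*F/A   [F ::= x]
x/x*F/A ⇒ x/x*x/A   [F ::= x]
x/x*x/A ⇒ x/x*x/F   [A ::= F]
x/x*x/F ⇒ x/x*x/x   [F ::= x]

S ⇒ S/A ⇒ S/A/A ⇒ A/A/A ⇒ F/A/A ⇒ x/A/A ⇒ x/A*F/A ⇒ x/F*F/A ⇒ x/x*F/A ⇒ x/x*x/A ⇒ x/x*x/F ⇒ x/x*x/x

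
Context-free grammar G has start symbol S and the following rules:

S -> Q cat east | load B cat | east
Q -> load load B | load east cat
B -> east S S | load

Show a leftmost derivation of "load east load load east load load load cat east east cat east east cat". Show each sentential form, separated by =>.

S => load B cat => load east S S cat => load east Q cat east S cat => load east load load B cat east S cat => load east load load east S S cat east S cat => load east load load east Q cat east S cat east S cat => load east load load east load load B cat east S cat east S cat => load east load load east load load load cat east S cat east S cat => load east load load east load load load cat east east cat east S cat => load east load load east load load load cat east east cat east east cat

S => load B cat   [S -> load B cat]
load B cat => load east S S cat   [B -> east S S]
load east S S cat => load east Q cat east S cat   [S -> Q cat east]
load east Q cat east S cat => load east load load B cat east S cat   [Q -> load load B]
load east load load B cat east S cat => load east load load east S S cat east S cat   [B -> east S S]
load east load load east S S cat east S cat => load east load load east Q cat east S cat east S cat   [S -> Q cat east]
load east load load east Q cat east S cat east S cat => load east load load east load load B cat east S cat east S cat   [Q -> load load B]
load east load load east load load B cat east S cat east S cat => load east load load east load load load cat east S cat east S cat   [B -> load]
load east load load east load load load cat east S cat east S cat => load east load load east load load load cat east east cat east S cat   [S -> east]
load east load load east load load load cat east east cat east S cat => load east load load east load load load cat east east cat east east cat   [S -> east]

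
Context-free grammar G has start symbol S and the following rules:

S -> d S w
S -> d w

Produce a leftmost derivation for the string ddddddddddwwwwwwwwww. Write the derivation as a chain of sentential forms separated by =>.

S => dSw   [S -> d S w]
dSw => ddSww   [S -> d S w]
ddSww => dddSwww   [S -> d S w]
dddSwww => ddddSwwww   [S -> d S w]
ddddSwwww => dddddSwwwww   [S -> d S w]
dddddSwwwww => ddddddSwwwwww   [S -> d S w]
ddddddSwwwwww => dddddddSwwwwwww   [S -> d S w]
dddddddSwwwwwww => ddddddddSwwwwwwww   [S -> d S w]
ddddddddSwwwwwwww => dddddddddSwwwwwwwww   [S -> d S w]
dddddddddSwwwwwwwww => ddddddddddwwwwwwwwww   [S -> d w]

S => dSw => ddSww => dddSwww => ddddSwwww => dddddSwwwww => ddddddSwwwwww => dddddddSwwwwwww => ddddddddSwwwwwwww => dddddddddSwwwwwwwww => ddddddddddwwwwwwwwww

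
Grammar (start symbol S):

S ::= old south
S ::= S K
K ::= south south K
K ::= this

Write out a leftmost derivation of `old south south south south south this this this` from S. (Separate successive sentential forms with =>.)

S => S K => S K K => S K K K => old south K K K => old south south south K K K => old south south south south south K K K => old south south south south south this K K => old south south south south south this this K => old south south south south south this this this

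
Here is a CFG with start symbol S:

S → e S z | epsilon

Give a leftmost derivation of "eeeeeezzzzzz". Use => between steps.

S => eSz => eeSzz => eeeSzzz => eeeeSzzzz => eeeeeSzzzzz => eeeeeeSzzzzzz => eeeeeezzzzzz

S => eSz   [S → e S z]
eSz => eeSzz   [S → e S z]
eeSzz => eeeSzzz   [S → e S z]
eeeSzzz => eeeeSzzzz   [S → e S z]
eeeeSzzzz => eeeeeSzzzzz   [S → e S z]
eeeeeSzzzzz => eeeeeeSzzzzzz   [S → e S z]
eeeeeeSzzzzzz => eeeeeezzzzzz   [S → epsilon]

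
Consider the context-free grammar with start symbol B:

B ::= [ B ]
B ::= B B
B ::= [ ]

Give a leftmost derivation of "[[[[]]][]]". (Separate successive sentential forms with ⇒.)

B ⇒ [B]   [B ::= [ B ]]
[B] ⇒ [BB]   [B ::= B B]
[BB] ⇒ [[B]B]   [B ::= [ B ]]
[[B]B] ⇒ [[[B]]B]   [B ::= [ B ]]
[[[B]]B] ⇒ [[[[]]]B]   [B ::= [ ]]
[[[[]]]B] ⇒ [[[[]]][]]   [B ::= [ ]]

B ⇒ [B] ⇒ [BB] ⇒ [[B]B] ⇒ [[[B]]B] ⇒ [[[[]]]B] ⇒ [[[[]]][]]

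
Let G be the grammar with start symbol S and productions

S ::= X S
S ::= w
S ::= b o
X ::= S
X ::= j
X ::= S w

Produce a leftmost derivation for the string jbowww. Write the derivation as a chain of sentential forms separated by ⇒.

S ⇒ XS   [S ::= X S]
XS ⇒ SS   [X ::= S]
SS ⇒ XSS   [S ::= X S]
XSS ⇒ jSS   [X ::= j]
jSS ⇒ jXSS   [S ::= X S]
jXSS ⇒ jSwSS   [X ::= S w]
jSwSS ⇒ jbowSS   [S ::= b o]
jbowSS ⇒ jbowwS   [S ::= w]
jbowwS ⇒ jbowww   [S ::= w]

S ⇒ XS ⇒ SS ⇒ XSS ⇒ jSS ⇒ jXSS ⇒ jSwSS ⇒ jbowSS ⇒ jbowwS ⇒ jbowww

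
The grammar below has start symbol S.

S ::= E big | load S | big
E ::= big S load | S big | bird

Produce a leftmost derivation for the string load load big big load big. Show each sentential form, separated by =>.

S => load S => load load S => load load E big => load load big S load big => load load big big load big

S => load S   [S ::= load S]
load S => load load S   [S ::= load S]
load load S => load load E big   [S ::= E big]
load load E big => load load big S load big   [E ::= big S load]
load load big S load big => load load big big load big   [S ::= big]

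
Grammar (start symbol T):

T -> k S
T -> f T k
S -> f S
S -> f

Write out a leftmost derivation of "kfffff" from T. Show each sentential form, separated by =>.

T => kS => kfS => kffS => kfffS => kffffS => kfffff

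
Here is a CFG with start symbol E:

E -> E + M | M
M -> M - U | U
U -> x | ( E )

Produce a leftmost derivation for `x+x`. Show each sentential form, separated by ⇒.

E ⇒ E+M ⇒ M+M ⇒ U+M ⇒ x+M ⇒ x+U ⇒ x+x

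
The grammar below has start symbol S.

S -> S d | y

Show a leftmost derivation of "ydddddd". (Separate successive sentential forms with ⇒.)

S ⇒ Sd ⇒ Sdd ⇒ Sddd ⇒ Sdddd ⇒ Sddddd ⇒ Sdddddd ⇒ ydddddd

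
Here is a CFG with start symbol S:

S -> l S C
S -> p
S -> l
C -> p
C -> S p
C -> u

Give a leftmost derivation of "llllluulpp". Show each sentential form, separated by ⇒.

S ⇒ lSC ⇒ llSCC ⇒ lllSCCC ⇒ llllSCCCC ⇒ lllllCCCC ⇒ llllluCCC ⇒ llllluuCC ⇒ llllluuSpC ⇒ llllluulpC ⇒ llllluulpp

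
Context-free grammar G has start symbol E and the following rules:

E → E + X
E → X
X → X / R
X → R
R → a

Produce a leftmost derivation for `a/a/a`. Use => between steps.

E=>X=>X/R=>X/R/R=>R/R/R=>a/R/R=>a/a/R=>a/a/a

E => X   [E → X]
X => X/R   [X → X / R]
X/R => X/R/R   [X → X / R]
X/R/R => R/R/R   [X → R]
R/R/R => a/R/R   [R → a]
a/R/R => a/a/R   [R → a]
a/a/R => a/a/a   [R → a]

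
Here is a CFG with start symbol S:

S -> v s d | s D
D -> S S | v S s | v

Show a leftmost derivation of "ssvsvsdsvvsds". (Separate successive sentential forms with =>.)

S => sD => sSS => ssDS => ssvS => ssvsD => ssvsSS => ssvsvsdS => ssvsvsdsD => ssvsvsdsvSs => ssvsvsdsvvsds

S => sD   [S -> s D]
sD => sSS   [D -> S S]
sSS => ssDS   [S -> s D]
ssDS => ssvS   [D -> v]
ssvS => ssvsD   [S -> s D]
ssvsD => ssvsSS   [D -> S S]
ssvsSS => ssvsvsdS   [S -> v s d]
ssvsvsdS => ssvsvsdsD   [S -> s D]
ssvsvsdsD => ssvsvsdsvSs   [D -> v S s]
ssvsvsdsvSs => ssvsvsdsvvsds   [S -> v s d]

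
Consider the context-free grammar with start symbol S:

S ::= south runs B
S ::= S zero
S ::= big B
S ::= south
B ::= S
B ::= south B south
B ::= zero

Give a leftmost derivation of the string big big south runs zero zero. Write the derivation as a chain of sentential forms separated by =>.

S => big B => big S => big S zero => big big B zero => big big S zero => big big south runs B zero => big big south runs zero zero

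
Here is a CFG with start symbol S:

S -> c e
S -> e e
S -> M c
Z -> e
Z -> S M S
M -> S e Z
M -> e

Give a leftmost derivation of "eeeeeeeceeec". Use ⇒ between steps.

S ⇒ Mc ⇒ SeZc ⇒ eeeZc ⇒ eeeSMSc ⇒ eeeMcMSc ⇒ eeeSeZcMSc ⇒ eeeeeeZcMSc ⇒ eeeeeeecMSc ⇒ eeeeeeeceSc ⇒ eeeeeeeceeec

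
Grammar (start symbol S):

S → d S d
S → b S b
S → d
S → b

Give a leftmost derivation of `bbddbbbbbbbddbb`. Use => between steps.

S => bSb   [S → b S b]
bSb => bbSbb   [S → b S b]
bbSbb => bbdSdbb   [S → d S d]
bbdSdbb => bbddSddbb   [S → d S d]
bbddSddbb => bbddbSbddbb   [S → b S b]
bbddbSbddbb => bbddbbSbbddbb   [S → b S b]
bbddbbSbbddbb => bbddbbbSbbbddbb   [S → b S b]
bbddbbbSbbbddbb => bbddbbbbbbbddbb   [S → b]

S=>bSb=>bbSbb=>bbdSdbb=>bbddSddbb=>bbddbSbddbb=>bbddbbSbbddbb=>bbddbbbSbbbddbb=>bbddbbbbbbbddbb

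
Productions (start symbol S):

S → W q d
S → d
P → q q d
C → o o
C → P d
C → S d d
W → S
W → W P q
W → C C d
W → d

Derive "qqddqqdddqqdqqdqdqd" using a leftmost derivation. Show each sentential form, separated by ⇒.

S ⇒ Wqd ⇒ Sqd ⇒ Wqdqd ⇒ Sqdqd ⇒ Wqdqdqd ⇒ WPqqdqdqd ⇒ CCdPqqdqdqd ⇒ PdCdPqqdqdqd ⇒ qqddCdPqqdqdqd ⇒ qqddPddPqqdqdqd ⇒ qqddqqdddPqqdqdqd ⇒ qqddqqdddqqdqqdqdqd

S ⇒ Wqd   [S → W q d]
Wqd ⇒ Sqd   [W → S]
Sqd ⇒ Wqdqd   [S → W q d]
Wqdqd ⇒ Sqdqd   [W → S]
Sqdqd ⇒ Wqdqdqd   [S → W q d]
Wqdqdqd ⇒ WPqqdqdqd   [W → W P q]
WPqqdqdqd ⇒ CCdPqqdqdqd   [W → C C d]
CCdPqqdqdqd ⇒ PdCdPqqdqdqd   [C → P d]
PdCdPqqdqdqd ⇒ qqddCdPqqdqdqd   [P → q q d]
qqddCdPqqdqdqd ⇒ qqddPddPqqdqdqd   [C → P d]
qqddPddPqqdqdqd ⇒ qqddqqdddPqqdqdqd   [P → q q d]
qqddqqdddPqqdqdqd ⇒ qqddqqdddqqdqqdqdqd   [P → q q d]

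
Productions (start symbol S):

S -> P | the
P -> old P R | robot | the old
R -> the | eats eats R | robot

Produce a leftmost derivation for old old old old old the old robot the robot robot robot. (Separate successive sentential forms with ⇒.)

S ⇒ P ⇒ old P R ⇒ old old P R R ⇒ old old old P R R R ⇒ old old old old P R R R R ⇒ old old old old old P R R R R R ⇒ old old old old old the old R R R R R ⇒ old old old old old the old robot R R R R ⇒ old old old old old the old robot the R R R ⇒ old old old old old the old robot the robot R R ⇒ old old old old old the old robot the robot robot R ⇒ old old old old old the old robot the robot robot robot

S ⇒ P   [S -> P]
P ⇒ old P R   [P -> old P R]
old P R ⇒ old old P R R   [P -> old P R]
old old P R R ⇒ old old old P R R R   [P -> old P R]
old old old P R R R ⇒ old old old old P R R R R   [P -> old P R]
old old old old P R R R R ⇒ old old old old old P R R R R R   [P -> old P R]
old old old old old P R R R R R ⇒ old old old old old the old R R R R R   [P -> the old]
old old old old old the old R R R R R ⇒ old old old old old the old robot R R R R   [R -> robot]
old old old old old the old robot R R R R ⇒ old old old old old the old robot the R R R   [R -> the]
old old old old old the old robot the R R R ⇒ old old old old old the old robot the robot R R   [R -> robot]
old old old old old the old robot the robot R R ⇒ old old old old old the old robot the robot robot R   [R -> robot]
old old old old old the old robot the robot robot R ⇒ old old old old old the old robot the robot robot robot   [R -> robot]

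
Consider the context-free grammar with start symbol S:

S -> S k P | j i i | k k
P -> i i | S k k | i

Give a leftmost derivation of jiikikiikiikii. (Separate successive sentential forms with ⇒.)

S ⇒ SkP ⇒ SkPkP ⇒ SkPkPkP ⇒ SkPkPkPkP ⇒ jiikPkPkPkP ⇒ jiikikPkPkP ⇒ jiikikiikPkP ⇒ jiikikiikiikP ⇒ jiikikiikiikii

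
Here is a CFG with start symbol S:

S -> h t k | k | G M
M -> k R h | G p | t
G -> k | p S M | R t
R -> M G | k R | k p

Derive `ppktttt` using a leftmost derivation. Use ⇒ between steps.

S⇒GM⇒pSMM⇒pGMMM⇒ppSMMMM⇒ppkMMMM⇒ppktMMM⇒ppkttMM⇒ppktttM⇒ppktttt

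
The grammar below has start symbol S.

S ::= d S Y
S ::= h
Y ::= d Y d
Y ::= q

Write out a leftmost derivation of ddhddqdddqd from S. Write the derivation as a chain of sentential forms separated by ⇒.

S⇒dSY⇒ddSYY⇒ddhYY⇒ddhdYdY⇒ddhddYddY⇒ddhddqddY⇒ddhddqdddYd⇒ddhddqdddqd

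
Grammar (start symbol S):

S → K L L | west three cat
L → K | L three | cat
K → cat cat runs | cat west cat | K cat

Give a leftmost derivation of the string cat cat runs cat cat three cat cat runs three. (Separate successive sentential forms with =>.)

S => K L L => K cat L L => cat cat runs cat L L => cat cat runs cat L three L => cat cat runs cat cat three L => cat cat runs cat cat three L three => cat cat runs cat cat three K three => cat cat runs cat cat three cat cat runs three

S => K L L   [S → K L L]
K L L => K cat L L   [K → K cat]
K cat L L => cat cat runs cat L L   [K → cat cat runs]
cat cat runs cat L L => cat cat runs cat L three L   [L → L three]
cat cat runs cat L three L => cat cat runs cat cat three L   [L → cat]
cat cat runs cat cat three L => cat cat runs cat cat three L three   [L → L three]
cat cat runs cat cat three L three => cat cat runs cat cat three K three   [L → K]
cat cat runs cat cat three K three => cat cat runs cat cat three cat cat runs three   [K → cat cat runs]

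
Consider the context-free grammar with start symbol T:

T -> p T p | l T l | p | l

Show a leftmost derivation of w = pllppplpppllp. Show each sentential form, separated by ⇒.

T⇒pTp⇒plTlp⇒pllTllp⇒pllpTpllp⇒pllppTppllp⇒pllpppTpppllp⇒pllppplpppllp

T ⇒ pTp   [T -> p T p]
pTp ⇒ plTlp   [T -> l T l]
plTlp ⇒ pllTllp   [T -> l T l]
pllTllp ⇒ pllpTpllp   [T -> p T p]
pllpTpllp ⇒ pllppTppllp   [T -> p T p]
pllppTppllp ⇒ pllpppTpppllp   [T -> p T p]
pllpppTpppllp ⇒ pllppplpppllp   [T -> l]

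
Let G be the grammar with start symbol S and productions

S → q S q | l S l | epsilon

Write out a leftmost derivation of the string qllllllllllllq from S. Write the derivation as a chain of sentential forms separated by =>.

S=>qSq=>qlSlq=>qllSllq=>qlllSlllq=>qllllSllllq=>qlllllSlllllq=>qllllllSllllllq=>qllllllllllllq

S => qSq   [S → q S q]
qSq => qlSlq   [S → l S l]
qlSlq => qllSllq   [S → l S l]
qllSllq => qlllSlllq   [S → l S l]
qlllSlllq => qllllSllllq   [S → l S l]
qllllSllllq => qlllllSlllllq   [S → l S l]
qlllllSlllllq => qllllllSllllllq   [S → l S l]
qllllllSllllllq => qllllllllllllq   [S → epsilon]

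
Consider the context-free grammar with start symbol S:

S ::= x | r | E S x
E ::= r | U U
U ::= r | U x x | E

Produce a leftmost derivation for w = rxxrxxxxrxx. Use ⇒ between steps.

S⇒ESx⇒UUSx⇒UxxUSx⇒ExxUSx⇒UUxxUSx⇒UxxUxxUSx⇒rxxUxxUSx⇒rxxUxxxxUSx⇒rxxrxxxxUSx⇒rxxrxxxxrSx⇒rxxrxxxxrxx

S ⇒ ESx   [S ::= E S x]
ESx ⇒ UUSx   [E ::= U U]
UUSx ⇒ UxxUSx   [U ::= U x x]
UxxUSx ⇒ ExxUSx   [U ::= E]
ExxUSx ⇒ UUxxUSx   [E ::= U U]
UUxxUSx ⇒ UxxUxxUSx   [U ::= U x x]
UxxUxxUSx ⇒ rxxUxxUSx   [U ::= r]
rxxUxxUSx ⇒ rxxUxxxxUSx   [U ::= U x x]
rxxUxxxxUSx ⇒ rxxrxxxxUSx   [U ::= r]
rxxrxxxxUSx ⇒ rxxrxxxxrSx   [U ::= r]
rxxrxxxxrSx ⇒ rxxrxxxxrxx   [S ::= x]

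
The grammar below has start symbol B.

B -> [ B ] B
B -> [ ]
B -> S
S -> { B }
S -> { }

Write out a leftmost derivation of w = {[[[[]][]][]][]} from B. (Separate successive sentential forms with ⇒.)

B ⇒ S ⇒ {B} ⇒ {[B]B} ⇒ {[[B]B]B} ⇒ {[[[B]B]B]B} ⇒ {[[[[]]B]B]B} ⇒ {[[[[]][]]B]B} ⇒ {[[[[]][]][]]B} ⇒ {[[[[]][]][]][]}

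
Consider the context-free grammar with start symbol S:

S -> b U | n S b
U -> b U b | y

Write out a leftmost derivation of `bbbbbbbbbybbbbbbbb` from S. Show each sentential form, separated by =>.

S=>bU=>bbUb=>bbbUbb=>bbbbUbbb=>bbbbbUbbbb=>bbbbbbUbbbbb=>bbbbbbbUbbbbbb=>bbbbbbbbUbbbbbbb=>bbbbbbbbbUbbbbbbbb=>bbbbbbbbbybbbbbbbb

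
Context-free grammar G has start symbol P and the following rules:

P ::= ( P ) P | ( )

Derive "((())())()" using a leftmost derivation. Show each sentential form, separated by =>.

P=>(P)P=>((P)P)P=>((())P)P=>((())())P=>((())())()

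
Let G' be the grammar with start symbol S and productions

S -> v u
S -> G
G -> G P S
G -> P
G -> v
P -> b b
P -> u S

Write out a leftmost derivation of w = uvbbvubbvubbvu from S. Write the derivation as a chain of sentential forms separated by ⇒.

S ⇒ G ⇒ GPS ⇒ GPSPS ⇒ PPSPS ⇒ uSPSPS ⇒ uGPSPS ⇒ uGPSPSPS ⇒ uvPSPSPS ⇒ uvbbSPSPS ⇒ uvbbvuPSPS ⇒ uvbbvubbSPS ⇒ uvbbvubbvuPS ⇒ uvbbvubbvubbS ⇒ uvbbvubbvubbvu

S ⇒ G   [S -> G]
G ⇒ GPS   [G -> G P S]
GPS ⇒ GPSPS   [G -> G P S]
GPSPS ⇒ PPSPS   [G -> P]
PPSPS ⇒ uSPSPS   [P -> u S]
uSPSPS ⇒ uGPSPS   [S -> G]
uGPSPS ⇒ uGPSPSPS   [G -> G P S]
uGPSPSPS ⇒ uvPSPSPS   [G -> v]
uvPSPSPS ⇒ uvbbSPSPS   [P -> b b]
uvbbSPSPS ⇒ uvbbvuPSPS   [S -> v u]
uvbbvuPSPS ⇒ uvbbvubbSPS   [P -> b b]
uvbbvubbSPS ⇒ uvbbvubbvuPS   [S -> v u]
uvbbvubbvuPS ⇒ uvbbvubbvubbS   [P -> b b]
uvbbvubbvubbS ⇒ uvbbvubbvubbvu   [S -> v u]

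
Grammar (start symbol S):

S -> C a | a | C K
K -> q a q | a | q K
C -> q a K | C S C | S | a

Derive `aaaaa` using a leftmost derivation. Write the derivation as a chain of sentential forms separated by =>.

S => CK   [S -> C K]
CK => SK   [C -> S]
SK => CKK   [S -> C K]
CKK => CSCKK   [C -> C S C]
CSCKK => SSCKK   [C -> S]
SSCKK => aSCKK   [S -> a]
aSCKK => aaCKK   [S -> a]
aaCKK => aaaKK   [C -> a]
aaaKK => aaaaK   [K -> a]
aaaaK => aaaaa   [K -> a]

S => CK => SK => CKK => CSCKK => SSCKK => aSCKK => aaCKK => aaaKK => aaaaK => aaaaa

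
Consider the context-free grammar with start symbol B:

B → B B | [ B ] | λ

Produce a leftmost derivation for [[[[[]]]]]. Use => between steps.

B => [B] => [[B]] => [[BB]] => [[[B]B]] => [[[[B]]B]] => [[[[[B]]]B]] => [[[[[]]]B]] => [[[[[]]]]]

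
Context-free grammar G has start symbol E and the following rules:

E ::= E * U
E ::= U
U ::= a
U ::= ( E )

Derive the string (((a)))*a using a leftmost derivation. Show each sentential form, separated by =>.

E => E*U   [E ::= E * U]
E*U => U*U   [E ::= U]
U*U => (E)*U   [U ::= ( E )]
(E)*U => (U)*U   [E ::= U]
(U)*U => ((E))*U   [U ::= ( E )]
((E))*U => ((U))*U   [E ::= U]
((U))*U => (((E)))*U   [U ::= ( E )]
(((E)))*U => (((U)))*U   [E ::= U]
(((U)))*U => (((a)))*U   [U ::= a]
(((a)))*U => (((a)))*a   [U ::= a]

E => E*U => U*U => (E)*U => (U)*U => ((E))*U => ((U))*U => (((E)))*U => (((U)))*U => (((a)))*U => (((a)))*a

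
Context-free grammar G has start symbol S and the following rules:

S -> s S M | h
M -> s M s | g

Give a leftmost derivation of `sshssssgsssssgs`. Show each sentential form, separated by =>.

S => sSM   [S -> s S M]
sSM => ssSMM   [S -> s S M]
ssSMM => sshMM   [S -> h]
sshMM => sshsMsM   [M -> s M s]
sshsMsM => sshssMssM   [M -> s M s]
sshssMssM => sshsssMsssM   [M -> s M s]
sshsssMsssM => sshssssMssssM   [M -> s M s]
sshssssMssssM => sshssssgssssM   [M -> g]
sshssssgssssM => sshssssgsssssMs   [M -> s M s]
sshssssgsssssMs => sshssssgsssssgs   [M -> g]

S => sSM => ssSMM => sshMM => sshsMsM => sshssMssM => sshsssMsssM => sshssssMssssM => sshssssgssssM => sshssssgsssssMs => sshssssgsssssgs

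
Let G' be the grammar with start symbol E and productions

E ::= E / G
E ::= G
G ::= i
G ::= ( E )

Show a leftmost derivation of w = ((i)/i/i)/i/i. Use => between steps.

E=>E/G=>E/G/G=>G/G/G=>(E)/G/G=>(E/G)/G/G=>(E/G/G)/G/G=>(G/G/G)/G/G=>((E)/G/G)/G/G=>((G)/G/G)/G/G=>((i)/G/G)/G/G=>((i)/i/G)/G/G=>((i)/i/i)/G/G=>((i)/i/i)/i/G=>((i)/i/i)/i/i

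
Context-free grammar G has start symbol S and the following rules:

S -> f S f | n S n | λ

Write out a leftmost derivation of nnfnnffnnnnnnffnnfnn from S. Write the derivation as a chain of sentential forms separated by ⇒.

S ⇒ nSn ⇒ nnSnn ⇒ nnfSfnn ⇒ nnfnSnfnn ⇒ nnfnnSnnfnn ⇒ nnfnnfSfnnfnn ⇒ nnfnnffSffnnfnn ⇒ nnfnnffnSnffnnfnn ⇒ nnfnnffnnSnnffnnfnn ⇒ nnfnnffnnnSnnnffnnfnn ⇒ nnfnnffnnnnnnffnnfnn

S ⇒ nSn   [S -> n S n]
nSn ⇒ nnSnn   [S -> n S n]
nnSnn ⇒ nnfSfnn   [S -> f S f]
nnfSfnn ⇒ nnfnSnfnn   [S -> n S n]
nnfnSnfnn ⇒ nnfnnSnnfnn   [S -> n S n]
nnfnnSnnfnn ⇒ nnfnnfSfnnfnn   [S -> f S f]
nnfnnfSfnnfnn ⇒ nnfnnffSffnnfnn   [S -> f S f]
nnfnnffSffnnfnn ⇒ nnfnnffnSnffnnfnn   [S -> n S n]
nnfnnffnSnffnnfnn ⇒ nnfnnffnnSnnffnnfnn   [S -> n S n]
nnfnnffnnSnnffnnfnn ⇒ nnfnnffnnnSnnnffnnfnn   [S -> n S n]
nnfnnffnnnSnnnffnnfnn ⇒ nnfnnffnnnnnnffnnfnn   [S -> λ]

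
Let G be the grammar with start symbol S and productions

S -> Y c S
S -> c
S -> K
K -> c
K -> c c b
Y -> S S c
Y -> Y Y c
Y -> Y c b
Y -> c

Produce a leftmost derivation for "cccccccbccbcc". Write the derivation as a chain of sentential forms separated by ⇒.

S ⇒ YcS ⇒ YcbcS ⇒ SSccbcS ⇒ YcSSccbcS ⇒ YYccSSccbcS ⇒ cYccSSccbcS ⇒ ccccSSccbcS ⇒ cccccSccbcS ⇒ cccccKccbcS ⇒ cccccccbccbcS ⇒ cccccccbccbcc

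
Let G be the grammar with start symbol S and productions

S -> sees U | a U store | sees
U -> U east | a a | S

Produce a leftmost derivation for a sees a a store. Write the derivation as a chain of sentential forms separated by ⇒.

S ⇒ a U store ⇒ a S store ⇒ a sees U store ⇒ a sees a a store

S ⇒ a U store   [S -> a U store]
a U store ⇒ a S store   [U -> S]
a S store ⇒ a sees U store   [S -> sees U]
a sees U store ⇒ a sees a a store   [U -> a a]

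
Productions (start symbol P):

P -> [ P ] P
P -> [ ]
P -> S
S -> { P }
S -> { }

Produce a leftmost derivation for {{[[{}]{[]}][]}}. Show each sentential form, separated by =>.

P => S   [P -> S]
S => {P}   [S -> { P }]
{P} => {S}   [P -> S]
{S} => {{P}}   [S -> { P }]
{{P}} => {{[P]P}}   [P -> [ P ] P]
{{[P]P}} => {{[[P]P]P}}   [P -> [ P ] P]
{{[[P]P]P}} => {{[[S]P]P}}   [P -> S]
{{[[S]P]P}} => {{[[{}]P]P}}   [S -> { }]
{{[[{}]P]P}} => {{[[{}]S]P}}   [P -> S]
{{[[{}]S]P}} => {{[[{}]{P}]P}}   [S -> { P }]
{{[[{}]{P}]P}} => {{[[{}]{[]}]P}}   [P -> [ ]]
{{[[{}]{[]}]P}} => {{[[{}]{[]}][]}}   [P -> [ ]]

P => S => {P} => {S} => {{P}} => {{[P]P}} => {{[[P]P]P}} => {{[[S]P]P}} => {{[[{}]P]P}} => {{[[{}]S]P}} => {{[[{}]{P}]P}} => {{[[{}]{[]}]P}} => {{[[{}]{[]}][]}}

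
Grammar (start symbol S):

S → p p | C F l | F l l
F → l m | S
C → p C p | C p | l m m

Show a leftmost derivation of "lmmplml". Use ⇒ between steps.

S ⇒ CFl   [S → C F l]
CFl ⇒ CpFl   [C → C p]
CpFl ⇒ lmmpFl   [C → l m m]
lmmpFl ⇒ lmmplml   [F → l m]

S ⇒ CFl ⇒ CpFl ⇒ lmmpFl ⇒ lmmplml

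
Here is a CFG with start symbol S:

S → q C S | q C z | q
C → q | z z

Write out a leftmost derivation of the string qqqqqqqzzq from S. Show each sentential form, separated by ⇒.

S⇒qCS⇒qqS⇒qqqCS⇒qqqqS⇒qqqqqCS⇒qqqqqqS⇒qqqqqqqCS⇒qqqqqqqzzS⇒qqqqqqqzzq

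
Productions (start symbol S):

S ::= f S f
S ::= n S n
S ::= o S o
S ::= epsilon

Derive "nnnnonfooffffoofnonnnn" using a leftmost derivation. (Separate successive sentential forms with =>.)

S=>nSn=>nnSnn=>nnnSnnn=>nnnnSnnnn=>nnnnoSonnnn=>nnnnonSnonnnn=>nnnnonfSfnonnnn=>nnnnonfoSofnonnnn=>nnnnonfooSoofnonnnn=>nnnnonfoofSfoofnonnnn=>nnnnonfooffSffoofnonnnn=>nnnnonfooffffoofnonnnn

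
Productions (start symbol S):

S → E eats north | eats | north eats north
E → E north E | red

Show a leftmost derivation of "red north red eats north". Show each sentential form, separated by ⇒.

S ⇒ E eats north ⇒ E north E eats north ⇒ red north E eats north ⇒ red north red eats north

S ⇒ E eats north   [S → E eats north]
E eats north ⇒ E north E eats north   [E → E north E]
E north E eats north ⇒ red north E eats north   [E → red]
red north E eats north ⇒ red north red eats north   [E → red]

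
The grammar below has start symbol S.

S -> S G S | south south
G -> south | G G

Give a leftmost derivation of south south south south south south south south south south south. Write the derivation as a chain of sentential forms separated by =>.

S => S G S => S G S G S => S G S G S G S => south south G S G S G S => south south south S G S G S => south south south south south G S G S => south south south south south south S G S => south south south south south south south south G S => south south south south south south south south south S => south south south south south south south south south south south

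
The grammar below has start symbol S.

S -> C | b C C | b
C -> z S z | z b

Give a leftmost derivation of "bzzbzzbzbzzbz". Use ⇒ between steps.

S ⇒ bCC ⇒ bzSzC ⇒ bzCzC ⇒ bzzbzC ⇒ bzzbzzSz ⇒ bzzbzzbCCz ⇒ bzzbzzbzSzCz ⇒ bzzbzzbzbzCz ⇒ bzzbzzbzbzzbz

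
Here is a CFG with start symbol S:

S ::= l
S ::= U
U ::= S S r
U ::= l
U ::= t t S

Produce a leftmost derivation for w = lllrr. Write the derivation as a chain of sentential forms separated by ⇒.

S⇒U⇒SSr⇒lSr⇒lUr⇒lSSrr⇒llSrr⇒lllrr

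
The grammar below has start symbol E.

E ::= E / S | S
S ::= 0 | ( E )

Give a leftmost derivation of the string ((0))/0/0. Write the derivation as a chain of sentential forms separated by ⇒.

E ⇒ E/S   [E ::= E / S]
E/S ⇒ E/S/S   [E ::= E / S]
E/S/S ⇒ S/S/S   [E ::= S]
S/S/S ⇒ (E)/S/S   [S ::= ( E )]
(E)/S/S ⇒ (S)/S/S   [E ::= S]
(S)/S/S ⇒ ((E))/S/S   [S ::= ( E )]
((E))/S/S ⇒ ((S))/S/S   [E ::= S]
((S))/S/S ⇒ ((0))/S/S   [S ::= 0]
((0))/S/S ⇒ ((0))/0/S   [S ::= 0]
((0))/0/S ⇒ ((0))/0/0   [S ::= 0]

E ⇒ E/S ⇒ E/S/S ⇒ S/S/S ⇒ (E)/S/S ⇒ (S)/S/S ⇒ ((E))/S/S ⇒ ((S))/S/S ⇒ ((0))/S/S ⇒ ((0))/0/S ⇒ ((0))/0/0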